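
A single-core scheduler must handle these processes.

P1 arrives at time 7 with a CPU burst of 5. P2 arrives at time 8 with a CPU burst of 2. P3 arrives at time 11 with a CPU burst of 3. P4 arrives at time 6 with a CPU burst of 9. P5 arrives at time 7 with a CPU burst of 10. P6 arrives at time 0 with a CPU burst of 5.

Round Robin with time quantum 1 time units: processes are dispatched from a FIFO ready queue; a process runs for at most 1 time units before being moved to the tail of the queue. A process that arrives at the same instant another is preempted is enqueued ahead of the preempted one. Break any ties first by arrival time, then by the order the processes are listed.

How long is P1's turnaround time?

18

Schedule: | P6 0-5 | idle 5-6 | P4 6-7 | P1 7-8 | P5 8-9 | P4 9-10 | P2 10-11 | P1 11-12 | P5 12-13 | P4 13-14 | P3 14-15 | P2 15-16 | P1 16-17 | P5 17-18 | P4 18-19 | P3 19-20 | P1 20-21 | P5 21-22 | P4 22-23 | P3 23-24 | P1 24-25 | P5 25-26 | P4 26-27 | P5 27-28 | P4 28-29 | P5 29-30 | P4 30-31 | P5 31-32 | P4 32-33 | P5 33-35 |
Completion: P1=25  P2=16  P3=24  P4=33  P5=35  P6=5
Turnaround(P1) = completion − arrival = 25 − 7 = 18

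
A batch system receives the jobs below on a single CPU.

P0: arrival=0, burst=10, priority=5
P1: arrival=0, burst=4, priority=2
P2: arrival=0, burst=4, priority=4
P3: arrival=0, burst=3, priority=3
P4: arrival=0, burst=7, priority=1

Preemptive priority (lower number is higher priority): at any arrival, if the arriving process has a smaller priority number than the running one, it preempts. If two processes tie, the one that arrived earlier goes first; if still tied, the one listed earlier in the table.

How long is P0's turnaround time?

Schedule: | P4 0-7 | P1 7-11 | P3 11-14 | P2 14-18 | P0 18-28 |
Completion: P0=28  P1=11  P2=18  P3=14  P4=7
Turnaround(P0) = completion − arrival = 28 − 0 = 28

28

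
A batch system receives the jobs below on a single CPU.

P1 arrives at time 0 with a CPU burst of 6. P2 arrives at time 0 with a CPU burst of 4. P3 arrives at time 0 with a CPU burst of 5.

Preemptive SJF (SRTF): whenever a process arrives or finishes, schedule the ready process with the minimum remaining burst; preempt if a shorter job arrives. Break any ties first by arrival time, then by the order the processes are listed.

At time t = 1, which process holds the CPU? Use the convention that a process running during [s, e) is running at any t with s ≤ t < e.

P2

Timeline: | P2 0-4 | P3 4-9 | P1 9-15 |
Completion: P1=15  P2=4  P3=9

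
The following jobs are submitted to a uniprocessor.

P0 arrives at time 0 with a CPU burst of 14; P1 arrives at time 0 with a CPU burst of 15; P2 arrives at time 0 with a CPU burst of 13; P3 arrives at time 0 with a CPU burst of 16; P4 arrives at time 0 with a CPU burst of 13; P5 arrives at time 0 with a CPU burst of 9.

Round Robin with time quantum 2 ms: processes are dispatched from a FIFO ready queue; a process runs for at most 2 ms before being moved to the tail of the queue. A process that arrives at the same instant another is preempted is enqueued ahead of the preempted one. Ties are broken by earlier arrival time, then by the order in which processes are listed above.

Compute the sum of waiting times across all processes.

359

Gantt: | P0 0-2 | P1 2-4 | P2 4-6 | P3 6-8 | P4 8-10 | P5 10-12 | P0 12-14 | P1 14-16 | P2 16-18 | P3 18-20 | P4 20-22 | P5 22-24 | P0 24-26 | P1 26-28 | P2 28-30 | P3 30-32 | P4 32-34 | P5 34-36 | P0 36-38 | P1 38-40 | P2 40-42 | P3 42-44 | P4 44-46 | P5 46-48 | P0 48-50 | P1 50-52 | P2 52-54 | P3 54-56 | P4 56-58 | P5 58-59 | P0 59-61 | P1 61-63 | P2 63-65 | P3 65-67 | P4 67-69 | P0 69-71 | P1 71-73 | P2 73-74 | P3 74-76 | P4 76-77 | P1 77-78 | P3 78-80 |
Completion: P0=71  P1=78  P2=74  P3=80  P4=77  P5=59
Turnaround (C−A): P0=71  P1=78  P2=74  P3=80  P4=77  P5=59
Waiting = turnaround − burst: P0=57, P1=63, P2=61, P3=64, P4=64, P5=50
Total waiting = 57 + 63 + 61 + 64 + 64 + 50 = 359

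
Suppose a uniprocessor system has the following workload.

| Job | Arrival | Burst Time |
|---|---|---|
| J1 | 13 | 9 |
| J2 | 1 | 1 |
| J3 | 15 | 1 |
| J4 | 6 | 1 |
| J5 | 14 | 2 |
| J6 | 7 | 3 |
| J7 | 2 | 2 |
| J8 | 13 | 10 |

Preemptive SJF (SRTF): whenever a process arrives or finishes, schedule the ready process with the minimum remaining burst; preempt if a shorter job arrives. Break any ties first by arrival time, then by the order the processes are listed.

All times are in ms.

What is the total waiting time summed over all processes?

16

Schedule: | idle 0-1 | J2 1-2 | J7 2-4 | idle 4-6 | J4 6-7 | J6 7-10 | idle 10-13 | J1 13-14 | J5 14-16 | J3 16-17 | J1 17-25 | J8 25-35 |
Completion: J1=25  J2=2  J3=17  J4=7  J5=16  J6=10  J7=4  J8=35
Turnaround (C−A): J1=12  J2=1  J3=2  J4=1  J5=2  J6=3  J7=2  J8=22
Waiting = turnaround − burst: J1=3, J2=0, J3=1, J4=0, J5=0, J6=0, J7=0, J8=12
Total waiting = 3 + 0 + 1 + 0 + 0 + 0 + 0 + 12 = 16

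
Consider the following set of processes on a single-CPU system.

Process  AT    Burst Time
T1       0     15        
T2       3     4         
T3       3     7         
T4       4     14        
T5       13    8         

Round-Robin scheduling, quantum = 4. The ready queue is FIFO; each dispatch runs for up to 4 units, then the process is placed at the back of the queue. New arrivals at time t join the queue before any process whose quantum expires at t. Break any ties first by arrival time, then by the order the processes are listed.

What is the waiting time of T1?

Timeline: | T1 0-4 | T2 4-8 | T3 8-12 | T4 12-16 | T1 16-20 | T3 20-23 | T5 23-27 | T4 27-31 | T1 31-35 | T5 35-39 | T4 39-43 | T1 43-46 | T4 46-48 |
Completion: T1=46  T2=8  T3=23  T4=48  T5=39
Turnaround (C−A): T1=46  T2=5  T3=20  T4=44  T5=26
Waiting(T1) = turnaround − burst = 46 − 15 = 31

31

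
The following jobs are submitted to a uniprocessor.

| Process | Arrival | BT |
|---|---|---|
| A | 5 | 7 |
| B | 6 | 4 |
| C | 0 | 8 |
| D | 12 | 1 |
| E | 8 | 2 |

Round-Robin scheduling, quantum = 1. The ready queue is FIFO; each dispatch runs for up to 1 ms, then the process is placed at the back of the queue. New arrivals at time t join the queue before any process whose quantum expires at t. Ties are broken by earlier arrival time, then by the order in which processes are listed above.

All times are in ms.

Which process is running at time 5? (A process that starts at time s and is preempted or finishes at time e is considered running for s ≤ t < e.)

Gantt: | C 0-5 | A 5-6 | C 6-7 | B 7-8 | A 8-9 | C 9-10 | E 10-11 | B 11-12 | A 12-13 | C 13-14 | E 14-15 | D 15-16 | B 16-17 | A 17-18 | B 18-19 | A 19-22 |
Completion: A=22  B=19  C=14  D=16  E=15
Turnaround (C−A): A=17  B=13  C=14  D=4  E=7

A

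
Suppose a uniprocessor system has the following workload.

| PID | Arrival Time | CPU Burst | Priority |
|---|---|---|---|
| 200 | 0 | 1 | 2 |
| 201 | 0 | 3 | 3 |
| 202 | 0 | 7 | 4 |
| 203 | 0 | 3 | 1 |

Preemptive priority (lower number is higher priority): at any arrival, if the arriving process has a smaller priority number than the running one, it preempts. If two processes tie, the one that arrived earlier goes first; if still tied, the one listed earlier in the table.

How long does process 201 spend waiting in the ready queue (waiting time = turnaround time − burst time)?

Timeline: | 203 0-3 | 200 3-4 | 201 4-7 | 202 7-14 |
Completion: 200=4  201=7  202=14  203=3
Turnaround (C−A): 200=4  201=7  202=14  203=3
Waiting(201) = turnaround − burst = 7 − 3 = 4

4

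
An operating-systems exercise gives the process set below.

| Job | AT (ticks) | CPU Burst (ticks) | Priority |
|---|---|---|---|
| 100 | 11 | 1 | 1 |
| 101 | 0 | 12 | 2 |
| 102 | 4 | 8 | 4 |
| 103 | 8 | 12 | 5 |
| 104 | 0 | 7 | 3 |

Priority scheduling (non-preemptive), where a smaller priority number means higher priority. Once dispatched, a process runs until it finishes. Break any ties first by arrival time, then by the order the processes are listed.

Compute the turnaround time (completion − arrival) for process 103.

Schedule: | 101 0-12 | 100 12-13 | 104 13-20 | 102 20-28 | 103 28-40 |
Completion: 100=13  101=12  102=28  103=40  104=20
Turnaround (C−A): 100=2  101=12  102=24  103=32  104=20
Turnaround(103) = completion − arrival = 40 − 8 = 32

32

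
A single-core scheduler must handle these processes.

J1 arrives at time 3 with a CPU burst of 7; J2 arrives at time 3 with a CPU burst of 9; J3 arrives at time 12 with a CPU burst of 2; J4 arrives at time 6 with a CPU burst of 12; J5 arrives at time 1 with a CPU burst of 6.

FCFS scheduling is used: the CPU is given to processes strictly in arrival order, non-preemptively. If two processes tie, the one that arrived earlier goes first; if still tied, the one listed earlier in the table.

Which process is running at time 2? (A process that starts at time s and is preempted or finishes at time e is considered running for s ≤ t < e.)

J5

Gantt: | idle 0-1 | J5 1-7 | J1 7-14 | J2 14-23 | J4 23-35 | J3 35-37 |
Completion: J1=14  J2=23  J3=37  J4=35  J5=7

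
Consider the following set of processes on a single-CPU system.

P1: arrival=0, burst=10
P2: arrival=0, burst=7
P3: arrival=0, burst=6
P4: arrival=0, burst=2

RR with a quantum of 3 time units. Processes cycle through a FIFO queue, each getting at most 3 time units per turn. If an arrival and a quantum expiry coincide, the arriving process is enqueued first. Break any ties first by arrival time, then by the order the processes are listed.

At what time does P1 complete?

25

Schedule: | P1 0-3 | P2 3-6 | P3 6-9 | P4 9-11 | P1 11-14 | P2 14-17 | P3 17-20 | P1 20-23 | P2 23-24 | P1 24-25 |
Completion: P1=25  P2=24  P3=20  P4=11
Turnaround (C−A): P1=25  P2=24  P3=20  P4=11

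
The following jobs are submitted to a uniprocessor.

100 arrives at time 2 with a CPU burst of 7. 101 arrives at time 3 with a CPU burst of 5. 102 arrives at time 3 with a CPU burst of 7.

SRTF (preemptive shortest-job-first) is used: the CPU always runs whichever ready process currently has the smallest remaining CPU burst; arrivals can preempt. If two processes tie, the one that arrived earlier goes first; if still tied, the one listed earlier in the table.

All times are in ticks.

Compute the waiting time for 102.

11

Timeline: | idle 0-2 | 100 2-3 | 101 3-8 | 100 8-14 | 102 14-21 |
Completion: 100=14  101=8  102=21
Turnaround (C−A): 100=12  101=5  102=18
Waiting(102) = turnaround − burst = 18 − 7 = 11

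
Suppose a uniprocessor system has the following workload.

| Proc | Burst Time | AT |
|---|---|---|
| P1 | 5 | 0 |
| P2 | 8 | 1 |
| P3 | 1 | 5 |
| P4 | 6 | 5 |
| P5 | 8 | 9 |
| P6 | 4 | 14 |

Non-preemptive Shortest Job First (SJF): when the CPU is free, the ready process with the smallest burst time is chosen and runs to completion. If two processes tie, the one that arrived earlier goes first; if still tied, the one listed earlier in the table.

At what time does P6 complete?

Schedule: | P1 0-5 | P3 5-6 | P4 6-12 | P2 12-20 | P6 20-24 | P5 24-32 |
Completion: P1=5  P2=20  P3=6  P4=12  P5=32  P6=24
Turnaround (C−A): P1=5  P2=19  P3=1  P4=7  P5=23  P6=10

24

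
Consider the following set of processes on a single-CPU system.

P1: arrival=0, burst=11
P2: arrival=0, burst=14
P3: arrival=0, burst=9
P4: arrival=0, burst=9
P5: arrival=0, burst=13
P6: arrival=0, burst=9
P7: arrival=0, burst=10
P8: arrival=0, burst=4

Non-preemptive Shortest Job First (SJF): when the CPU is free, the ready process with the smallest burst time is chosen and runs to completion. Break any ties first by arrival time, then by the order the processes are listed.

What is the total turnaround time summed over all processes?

Timeline: | P8 0-4 | P3 4-13 | P4 13-22 | P6 22-31 | P7 31-41 | P1 41-52 | P5 52-65 | P2 65-79 |
Completion: P1=52  P2=79  P3=13  P4=22  P5=65  P6=31  P7=41  P8=4
Turnaround (C−A): P1=52  P2=79  P3=13  P4=22  P5=65  P6=31  P7=41  P8=4
Turnaround = completion − arrival: P1=52, P2=79, P3=13, P4=22, P5=65, P6=31, P7=41, P8=4
Total turnaround = 52 + 79 + 13 + 22 + 65 + 31 + 41 + 4 = 307

307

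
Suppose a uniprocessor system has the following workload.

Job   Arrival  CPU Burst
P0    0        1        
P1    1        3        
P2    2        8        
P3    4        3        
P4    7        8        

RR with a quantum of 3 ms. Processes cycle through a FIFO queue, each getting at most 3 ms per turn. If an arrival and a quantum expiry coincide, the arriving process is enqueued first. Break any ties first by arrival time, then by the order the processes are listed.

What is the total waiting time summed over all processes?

Schedule: | P0 0-1 | P1 1-4 | P2 4-7 | P3 7-10 | P4 10-13 | P2 13-16 | P4 16-19 | P2 19-21 | P4 21-23 |
Completion: P0=1  P1=4  P2=21  P3=10  P4=23
Turnaround (C−A): P0=1  P1=3  P2=19  P3=6  P4=16
Waiting = turnaround − burst: P0=0, P1=0, P2=11, P3=3, P4=8
Total waiting = 0 + 0 + 11 + 3 + 8 = 22

22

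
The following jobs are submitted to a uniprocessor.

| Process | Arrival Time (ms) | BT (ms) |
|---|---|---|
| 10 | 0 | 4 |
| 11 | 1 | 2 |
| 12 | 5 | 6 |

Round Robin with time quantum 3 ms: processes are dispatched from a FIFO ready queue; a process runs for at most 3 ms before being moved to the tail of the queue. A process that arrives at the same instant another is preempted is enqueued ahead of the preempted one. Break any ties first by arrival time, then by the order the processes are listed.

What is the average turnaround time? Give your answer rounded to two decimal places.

5.67

Gantt: | 10 0-3 | 11 3-5 | 10 5-6 | 12 6-12 |
Completion: 10=6  11=5  12=12
Turnaround times: 10=6, 11=4, 12=7
Average turnaround = (6+4+7) / 3 = 17/3 = 5.67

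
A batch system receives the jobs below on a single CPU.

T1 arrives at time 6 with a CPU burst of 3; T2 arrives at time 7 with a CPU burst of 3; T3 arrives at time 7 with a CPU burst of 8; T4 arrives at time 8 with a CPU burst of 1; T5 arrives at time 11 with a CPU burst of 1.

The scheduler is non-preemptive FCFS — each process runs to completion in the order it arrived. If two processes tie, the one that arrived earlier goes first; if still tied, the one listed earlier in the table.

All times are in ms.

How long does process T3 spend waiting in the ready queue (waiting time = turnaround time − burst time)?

5

Schedule: | idle 0-6 | T1 6-9 | T2 9-12 | T3 12-20 | T4 20-21 | T5 21-22 |
Completion: T1=9  T2=12  T3=20  T4=21  T5=22
Waiting(T3) = turnaround − burst = 13 − 8 = 5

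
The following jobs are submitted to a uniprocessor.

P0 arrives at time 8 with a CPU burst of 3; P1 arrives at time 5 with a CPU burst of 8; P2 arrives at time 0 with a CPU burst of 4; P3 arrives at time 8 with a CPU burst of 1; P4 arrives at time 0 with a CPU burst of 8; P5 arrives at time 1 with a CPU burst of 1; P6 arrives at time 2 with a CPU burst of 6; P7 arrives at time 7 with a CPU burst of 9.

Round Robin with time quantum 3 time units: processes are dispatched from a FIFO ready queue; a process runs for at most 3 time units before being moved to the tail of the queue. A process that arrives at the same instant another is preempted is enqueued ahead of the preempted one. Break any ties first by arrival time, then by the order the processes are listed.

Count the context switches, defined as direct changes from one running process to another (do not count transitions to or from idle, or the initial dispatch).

Schedule: | P2 0-3 | P4 3-6 | P5 6-7 | P6 7-10 | P2 10-11 | P1 11-14 | P4 14-17 | P7 17-20 | P0 20-23 | P3 23-24 | P6 24-27 | P1 27-30 | P4 30-32 | P7 32-35 | P1 35-37 | P7 37-40 |
Completion: P0=23  P1=37  P2=11  P3=24  P4=32  P5=7  P6=27  P7=40

15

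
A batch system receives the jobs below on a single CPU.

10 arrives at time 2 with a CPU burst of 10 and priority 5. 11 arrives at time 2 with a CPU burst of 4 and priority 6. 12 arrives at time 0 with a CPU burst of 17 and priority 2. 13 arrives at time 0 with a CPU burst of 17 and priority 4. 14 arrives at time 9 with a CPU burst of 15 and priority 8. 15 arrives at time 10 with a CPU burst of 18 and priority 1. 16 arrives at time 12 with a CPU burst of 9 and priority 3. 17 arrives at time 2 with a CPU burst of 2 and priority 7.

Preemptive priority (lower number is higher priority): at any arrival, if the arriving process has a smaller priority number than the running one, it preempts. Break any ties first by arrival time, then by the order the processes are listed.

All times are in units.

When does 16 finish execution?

Schedule: | 12 0-10 | 15 10-28 | 12 28-35 | 16 35-44 | 13 44-61 | 10 61-71 | 11 71-75 | 17 75-77 | 14 77-92 |
Completion: 10=71  11=75  12=35  13=61  14=92  15=28  16=44  17=77
Turnaround (C−A): 10=69  11=73  12=35  13=61  14=83  15=18  16=32  17=75

44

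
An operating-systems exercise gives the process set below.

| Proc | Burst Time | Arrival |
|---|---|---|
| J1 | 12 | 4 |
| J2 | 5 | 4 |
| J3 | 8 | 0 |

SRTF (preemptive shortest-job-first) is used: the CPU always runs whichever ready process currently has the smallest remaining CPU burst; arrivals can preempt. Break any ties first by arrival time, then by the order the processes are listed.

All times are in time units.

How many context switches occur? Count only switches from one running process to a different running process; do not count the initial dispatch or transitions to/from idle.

Gantt: | J3 0-8 | J2 8-13 | J1 13-25 |
Completion: J1=25  J2=13  J3=8
Turnaround (C−A): J1=21  J2=9  J3=8

2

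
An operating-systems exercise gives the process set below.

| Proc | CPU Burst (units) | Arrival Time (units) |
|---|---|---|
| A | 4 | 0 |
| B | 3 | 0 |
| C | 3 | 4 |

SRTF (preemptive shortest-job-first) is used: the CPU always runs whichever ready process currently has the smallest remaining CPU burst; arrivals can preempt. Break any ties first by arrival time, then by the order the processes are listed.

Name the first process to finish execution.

Schedule: | B 0-3 | A 3-7 | C 7-10 |
Completion: A=7  B=3  C=10
Turnaround (C−A): A=7  B=3  C=6
Finish order: B → A → C

B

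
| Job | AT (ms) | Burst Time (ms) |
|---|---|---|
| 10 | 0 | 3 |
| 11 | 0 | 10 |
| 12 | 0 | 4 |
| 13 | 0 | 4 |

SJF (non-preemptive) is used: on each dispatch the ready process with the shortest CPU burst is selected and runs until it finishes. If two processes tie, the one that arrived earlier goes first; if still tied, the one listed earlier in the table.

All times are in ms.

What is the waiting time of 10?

Gantt: | 10 0-3 | 12 3-7 | 13 7-11 | 11 11-21 |
Completion: 10=3  11=21  12=7  13=11
Waiting(10) = turnaround − burst = 3 − 3 = 0

0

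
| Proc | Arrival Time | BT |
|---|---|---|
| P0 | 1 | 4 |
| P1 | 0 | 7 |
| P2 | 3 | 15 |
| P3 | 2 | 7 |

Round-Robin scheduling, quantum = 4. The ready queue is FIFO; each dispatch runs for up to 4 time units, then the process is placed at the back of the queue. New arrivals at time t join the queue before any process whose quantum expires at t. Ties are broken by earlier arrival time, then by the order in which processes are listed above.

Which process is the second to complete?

P1

Gantt: | P1 0-4 | P0 4-8 | P3 8-12 | P2 12-16 | P1 16-19 | P3 19-22 | P2 22-33 |
Completion: P0=8  P1=19  P2=33  P3=22
Turnaround (C−A): P0=7  P1=19  P2=30  P3=20
Finish order: P0 → P1 → P3 → P2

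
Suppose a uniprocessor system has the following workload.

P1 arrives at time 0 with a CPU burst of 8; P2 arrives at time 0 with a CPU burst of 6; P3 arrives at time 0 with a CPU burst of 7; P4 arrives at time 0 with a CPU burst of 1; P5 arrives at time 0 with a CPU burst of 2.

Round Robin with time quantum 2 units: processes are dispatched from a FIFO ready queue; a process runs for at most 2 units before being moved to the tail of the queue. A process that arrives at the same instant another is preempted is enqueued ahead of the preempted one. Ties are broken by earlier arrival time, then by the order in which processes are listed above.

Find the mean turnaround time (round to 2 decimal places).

16.40

Schedule: | P1 0-2 | P2 2-4 | P3 4-6 | P4 6-7 | P5 7-9 | P1 9-11 | P2 11-13 | P3 13-15 | P1 15-17 | P2 17-19 | P3 19-21 | P1 21-23 | P3 23-24 |
Completion: P1=23  P2=19  P3=24  P4=7  P5=9
Turnaround (C−A): P1=23  P2=19  P3=24  P4=7  P5=9
Turnaround times: P1=23, P2=19, P3=24, P4=7, P5=9
Average turnaround = (23+19+24+7+9) / 5 = 82/5 = 16.40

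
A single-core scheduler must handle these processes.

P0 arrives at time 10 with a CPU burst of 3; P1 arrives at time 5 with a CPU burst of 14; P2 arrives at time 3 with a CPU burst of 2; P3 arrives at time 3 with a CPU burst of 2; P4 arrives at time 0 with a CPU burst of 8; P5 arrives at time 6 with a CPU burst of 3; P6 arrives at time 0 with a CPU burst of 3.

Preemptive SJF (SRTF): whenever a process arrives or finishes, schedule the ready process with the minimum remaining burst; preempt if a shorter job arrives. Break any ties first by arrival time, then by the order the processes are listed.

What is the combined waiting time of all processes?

32

Gantt: | P6 0-3 | P2 3-5 | P3 5-7 | P5 7-10 | P0 10-13 | P4 13-21 | P1 21-35 |
Completion: P0=13  P1=35  P2=5  P3=7  P4=21  P5=10  P6=3
Turnaround (C−A): P0=3  P1=30  P2=2  P3=4  P4=21  P5=4  P6=3
Waiting = turnaround − burst: P0=0, P1=16, P2=0, P3=2, P4=13, P5=1, P6=0
Total waiting = 0 + 16 + 0 + 2 + 13 + 1 + 0 = 32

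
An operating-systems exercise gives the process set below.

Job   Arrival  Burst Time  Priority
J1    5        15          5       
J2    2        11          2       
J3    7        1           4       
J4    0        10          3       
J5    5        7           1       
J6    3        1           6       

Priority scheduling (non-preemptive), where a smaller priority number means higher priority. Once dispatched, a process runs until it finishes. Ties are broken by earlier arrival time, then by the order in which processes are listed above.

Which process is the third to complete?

Gantt: | J4 0-10 | J5 10-17 | J2 17-28 | J3 28-29 | J1 29-44 | J6 44-45 |
Completion: J1=44  J2=28  J3=29  J4=10  J5=17  J6=45
Turnaround (C−A): J1=39  J2=26  J3=22  J4=10  J5=12  J6=42
Finish order: J4 → J5 → J2 → J3 → J1 → J6

J2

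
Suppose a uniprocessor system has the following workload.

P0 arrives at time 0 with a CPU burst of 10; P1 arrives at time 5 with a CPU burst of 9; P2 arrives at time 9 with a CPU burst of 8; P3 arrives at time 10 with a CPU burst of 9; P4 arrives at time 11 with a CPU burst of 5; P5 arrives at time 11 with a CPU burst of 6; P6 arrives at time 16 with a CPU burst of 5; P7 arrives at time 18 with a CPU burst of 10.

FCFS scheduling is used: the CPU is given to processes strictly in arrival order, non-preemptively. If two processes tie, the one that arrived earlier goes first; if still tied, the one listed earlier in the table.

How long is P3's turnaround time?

Schedule: | P0 0-10 | P1 10-19 | P2 19-27 | P3 27-36 | P4 36-41 | P5 41-47 | P6 47-52 | P7 52-62 |
Completion: P0=10  P1=19  P2=27  P3=36  P4=41  P5=47  P6=52  P7=62
Turnaround (C−A): P0=10  P1=14  P2=18  P3=26  P4=30  P5=36  P6=36  P7=44
Turnaround(P3) = completion − arrival = 36 − 10 = 26

26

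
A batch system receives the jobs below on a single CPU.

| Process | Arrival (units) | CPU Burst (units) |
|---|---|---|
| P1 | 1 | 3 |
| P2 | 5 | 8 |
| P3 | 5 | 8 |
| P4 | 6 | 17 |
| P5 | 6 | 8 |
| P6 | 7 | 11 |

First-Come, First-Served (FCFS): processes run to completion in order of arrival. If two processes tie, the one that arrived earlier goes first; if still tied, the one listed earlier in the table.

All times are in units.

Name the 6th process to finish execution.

P6

Schedule: | idle 0-1 | P1 1-4 | idle 4-5 | P2 5-13 | P3 13-21 | P4 21-38 | P5 38-46 | P6 46-57 |
Completion: P1=4  P2=13  P3=21  P4=38  P5=46  P6=57
Turnaround (C−A): P1=3  P2=8  P3=16  P4=32  P5=40  P6=50
Finish order: P1 → P2 → P3 → P4 → P5 → P6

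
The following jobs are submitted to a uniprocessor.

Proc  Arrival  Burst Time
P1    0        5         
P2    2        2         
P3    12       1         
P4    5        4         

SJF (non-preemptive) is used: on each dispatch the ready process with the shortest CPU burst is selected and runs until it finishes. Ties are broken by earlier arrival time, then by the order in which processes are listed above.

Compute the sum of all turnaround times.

Schedule: | P1 0-5 | P2 5-7 | P4 7-11 | idle 11-12 | P3 12-13 |
Completion: P1=5  P2=7  P3=13  P4=11
Turnaround = completion − arrival: P1=5, P2=5, P3=1, P4=6
Total turnaround = 5 + 5 + 1 + 6 = 17

17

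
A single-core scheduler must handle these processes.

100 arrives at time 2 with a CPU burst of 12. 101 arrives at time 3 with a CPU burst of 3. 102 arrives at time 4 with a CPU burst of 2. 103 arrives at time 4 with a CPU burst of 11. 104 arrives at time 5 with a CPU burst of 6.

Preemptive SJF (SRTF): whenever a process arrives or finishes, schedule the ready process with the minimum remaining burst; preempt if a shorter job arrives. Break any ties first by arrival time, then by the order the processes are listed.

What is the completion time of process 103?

36

Timeline: | idle 0-2 | 100 2-3 | 101 3-6 | 102 6-8 | 104 8-14 | 100 14-25 | 103 25-36 |
Completion: 100=25  101=6  102=8  103=36  104=14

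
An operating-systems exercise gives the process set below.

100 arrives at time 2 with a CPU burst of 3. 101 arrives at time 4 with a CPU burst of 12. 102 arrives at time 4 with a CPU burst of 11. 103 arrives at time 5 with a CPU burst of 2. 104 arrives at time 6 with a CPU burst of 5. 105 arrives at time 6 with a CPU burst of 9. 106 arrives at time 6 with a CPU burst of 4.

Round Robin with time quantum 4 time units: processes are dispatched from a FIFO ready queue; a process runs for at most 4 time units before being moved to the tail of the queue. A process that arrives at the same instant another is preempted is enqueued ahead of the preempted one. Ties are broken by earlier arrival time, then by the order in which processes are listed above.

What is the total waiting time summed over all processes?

Gantt: | idle 0-2 | 100 2-5 | 101 5-9 | 102 9-13 | 103 13-15 | 104 15-19 | 105 19-23 | 106 23-27 | 101 27-31 | 102 31-35 | 104 35-36 | 105 36-40 | 101 40-44 | 102 44-47 | 105 47-48 |
Completion: 100=5  101=44  102=47  103=15  104=36  105=48  106=27
Turnaround (C−A): 100=3  101=40  102=43  103=10  104=30  105=42  106=21
Waiting = turnaround − burst: 100=0, 101=28, 102=32, 103=8, 104=25, 105=33, 106=17
Total waiting = 0 + 28 + 32 + 8 + 25 + 33 + 17 = 143

143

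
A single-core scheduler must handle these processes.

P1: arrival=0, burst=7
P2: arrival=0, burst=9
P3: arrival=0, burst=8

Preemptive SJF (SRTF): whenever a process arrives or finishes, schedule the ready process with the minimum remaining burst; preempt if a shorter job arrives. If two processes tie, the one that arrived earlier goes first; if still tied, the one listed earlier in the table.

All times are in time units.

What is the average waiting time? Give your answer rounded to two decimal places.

7.33

Gantt: | P1 0-7 | P3 7-15 | P2 15-24 |
Completion: P1=7  P2=24  P3=15
Turnaround (C−A): P1=7  P2=24  P3=15
Waiting times: P1=0, P2=15, P3=7
Average waiting = (0+15+7) / 3 = 22/3 = 7.33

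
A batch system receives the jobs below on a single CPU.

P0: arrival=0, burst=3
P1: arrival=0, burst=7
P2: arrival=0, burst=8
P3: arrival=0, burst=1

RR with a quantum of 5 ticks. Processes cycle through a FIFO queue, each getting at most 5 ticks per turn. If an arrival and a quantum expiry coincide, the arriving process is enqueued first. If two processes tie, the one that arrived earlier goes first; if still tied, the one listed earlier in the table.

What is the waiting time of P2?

11

Gantt: | P0 0-3 | P1 3-8 | P2 8-13 | P3 13-14 | P1 14-16 | P2 16-19 |
Completion: P0=3  P1=16  P2=19  P3=14
Waiting(P2) = turnaround − burst = 19 − 8 = 11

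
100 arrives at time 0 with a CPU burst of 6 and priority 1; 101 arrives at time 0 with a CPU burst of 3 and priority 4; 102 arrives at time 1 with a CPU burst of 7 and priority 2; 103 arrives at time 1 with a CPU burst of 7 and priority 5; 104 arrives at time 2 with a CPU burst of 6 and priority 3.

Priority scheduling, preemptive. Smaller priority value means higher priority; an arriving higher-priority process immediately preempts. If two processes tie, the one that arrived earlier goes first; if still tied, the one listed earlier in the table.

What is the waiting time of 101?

19

Timeline: | 100 0-6 | 102 6-13 | 104 13-19 | 101 19-22 | 103 22-29 |
Completion: 100=6  101=22  102=13  103=29  104=19
Turnaround (C−A): 100=6  101=22  102=12  103=28  104=17
Waiting(101) = turnaround − burst = 22 − 3 = 19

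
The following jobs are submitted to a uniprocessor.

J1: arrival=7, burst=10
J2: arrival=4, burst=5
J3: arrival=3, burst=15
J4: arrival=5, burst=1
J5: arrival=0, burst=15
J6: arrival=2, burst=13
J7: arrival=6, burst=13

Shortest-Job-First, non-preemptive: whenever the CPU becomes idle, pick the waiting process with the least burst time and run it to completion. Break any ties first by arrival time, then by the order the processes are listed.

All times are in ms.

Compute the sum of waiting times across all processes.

Schedule: | J5 0-15 | J4 15-16 | J2 16-21 | J1 21-31 | J6 31-44 | J7 44-57 | J3 57-72 |
Completion: J1=31  J2=21  J3=72  J4=16  J5=15  J6=44  J7=57
Turnaround (C−A): J1=24  J2=17  J3=69  J4=11  J5=15  J6=42  J7=51
Waiting = turnaround − burst: J1=14, J2=12, J3=54, J4=10, J5=0, J6=29, J7=38
Total waiting = 14 + 12 + 54 + 10 + 0 + 29 + 38 = 157

157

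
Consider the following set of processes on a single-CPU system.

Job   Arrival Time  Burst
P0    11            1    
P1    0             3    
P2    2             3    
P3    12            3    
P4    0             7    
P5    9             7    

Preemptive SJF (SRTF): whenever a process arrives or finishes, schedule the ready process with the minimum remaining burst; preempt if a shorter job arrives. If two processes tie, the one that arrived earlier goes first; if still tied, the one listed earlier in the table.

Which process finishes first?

Schedule: | P1 0-3 | P2 3-6 | P4 6-11 | P0 11-12 | P4 12-14 | P3 14-17 | P5 17-24 |
Completion: P0=12  P1=3  P2=6  P3=17  P4=14  P5=24
Finish order: P1 → P2 → P0 → P4 → P3 → P5

P1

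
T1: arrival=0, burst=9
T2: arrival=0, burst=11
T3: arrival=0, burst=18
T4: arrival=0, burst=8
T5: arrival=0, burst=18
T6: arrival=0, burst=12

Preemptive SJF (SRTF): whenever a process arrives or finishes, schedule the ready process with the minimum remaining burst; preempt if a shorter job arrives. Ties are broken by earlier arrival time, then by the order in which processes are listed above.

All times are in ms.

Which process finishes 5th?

T3

Gantt: | T4 0-8 | T1 8-17 | T2 17-28 | T6 28-40 | T3 40-58 | T5 58-76 |
Completion: T1=17  T2=28  T3=58  T4=8  T5=76  T6=40
Turnaround (C−A): T1=17  T2=28  T3=58  T4=8  T5=76  T6=40
Finish order: T4 → T1 → T2 → T6 → T3 → T5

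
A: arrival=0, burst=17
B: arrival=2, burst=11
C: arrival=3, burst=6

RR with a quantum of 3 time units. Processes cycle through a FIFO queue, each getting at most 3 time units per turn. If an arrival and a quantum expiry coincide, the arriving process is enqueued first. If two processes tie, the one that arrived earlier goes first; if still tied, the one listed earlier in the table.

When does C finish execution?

18

Timeline: | A 0-3 | B 3-6 | C 6-9 | A 9-12 | B 12-15 | C 15-18 | A 18-21 | B 21-24 | A 24-27 | B 27-29 | A 29-34 |
Completion: A=34  B=29  C=18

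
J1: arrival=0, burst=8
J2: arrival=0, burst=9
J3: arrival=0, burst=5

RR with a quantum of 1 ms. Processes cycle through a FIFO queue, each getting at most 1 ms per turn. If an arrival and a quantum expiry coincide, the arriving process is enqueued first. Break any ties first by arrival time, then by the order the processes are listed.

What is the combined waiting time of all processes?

35

Timeline: | J1 0-1 | J2 1-2 | J3 2-3 | J1 3-4 | J2 4-5 | J3 5-6 | J1 6-7 | J2 7-8 | J3 8-9 | J1 9-10 | J2 10-11 | J3 11-12 | J1 12-13 | J2 13-14 | J3 14-15 | J1 15-16 | J2 16-17 | J1 17-18 | J2 18-19 | J1 19-20 | J2 20-22 |
Completion: J1=20  J2=22  J3=15
Turnaround (C−A): J1=20  J2=22  J3=15
Waiting = turnaround − burst: J1=12, J2=13, J3=10
Total waiting = 12 + 13 + 10 = 35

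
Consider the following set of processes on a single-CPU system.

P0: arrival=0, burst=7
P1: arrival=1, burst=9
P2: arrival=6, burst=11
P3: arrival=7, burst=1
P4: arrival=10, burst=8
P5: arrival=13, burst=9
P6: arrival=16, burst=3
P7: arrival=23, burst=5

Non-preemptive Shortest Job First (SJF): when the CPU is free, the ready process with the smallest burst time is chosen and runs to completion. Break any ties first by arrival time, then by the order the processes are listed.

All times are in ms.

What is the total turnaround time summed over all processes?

Schedule: | P0 0-7 | P3 7-8 | P1 8-17 | P6 17-20 | P4 20-28 | P7 28-33 | P5 33-42 | P2 42-53 |
Completion: P0=7  P1=17  P2=53  P3=8  P4=28  P5=42  P6=20  P7=33
Turnaround (C−A): P0=7  P1=16  P2=47  P3=1  P4=18  P5=29  P6=4  P7=10
Turnaround = completion − arrival: P0=7, P1=16, P2=47, P3=1, P4=18, P5=29, P6=4, P7=10
Total turnaround = 7 + 16 + 47 + 1 + 18 + 29 + 4 + 10 = 132

132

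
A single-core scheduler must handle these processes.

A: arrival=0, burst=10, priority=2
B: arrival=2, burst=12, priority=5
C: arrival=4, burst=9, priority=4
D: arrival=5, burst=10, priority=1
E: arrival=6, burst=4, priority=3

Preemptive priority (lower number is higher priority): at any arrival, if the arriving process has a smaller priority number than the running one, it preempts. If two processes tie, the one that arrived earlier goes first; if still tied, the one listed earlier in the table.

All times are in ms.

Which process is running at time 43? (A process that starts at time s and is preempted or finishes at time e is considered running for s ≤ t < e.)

B

Gantt: | A 0-5 | D 5-15 | A 15-20 | E 20-24 | C 24-33 | B 33-45 |
Completion: A=20  B=45  C=33  D=15  E=24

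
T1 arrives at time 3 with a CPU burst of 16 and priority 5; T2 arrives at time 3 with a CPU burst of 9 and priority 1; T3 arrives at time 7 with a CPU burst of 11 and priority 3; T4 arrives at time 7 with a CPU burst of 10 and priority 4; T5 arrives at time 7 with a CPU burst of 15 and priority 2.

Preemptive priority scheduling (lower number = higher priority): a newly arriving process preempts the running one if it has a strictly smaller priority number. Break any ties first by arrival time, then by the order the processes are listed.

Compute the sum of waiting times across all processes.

Schedule: | idle 0-3 | T2 3-12 | T5 12-27 | T3 27-38 | T4 38-48 | T1 48-64 |
Completion: T1=64  T2=12  T3=38  T4=48  T5=27
Turnaround (C−A): T1=61  T2=9  T3=31  T4=41  T5=20
Waiting = turnaround − burst: T1=45, T2=0, T3=20, T4=31, T5=5
Total waiting = 45 + 0 + 20 + 31 + 5 = 101

101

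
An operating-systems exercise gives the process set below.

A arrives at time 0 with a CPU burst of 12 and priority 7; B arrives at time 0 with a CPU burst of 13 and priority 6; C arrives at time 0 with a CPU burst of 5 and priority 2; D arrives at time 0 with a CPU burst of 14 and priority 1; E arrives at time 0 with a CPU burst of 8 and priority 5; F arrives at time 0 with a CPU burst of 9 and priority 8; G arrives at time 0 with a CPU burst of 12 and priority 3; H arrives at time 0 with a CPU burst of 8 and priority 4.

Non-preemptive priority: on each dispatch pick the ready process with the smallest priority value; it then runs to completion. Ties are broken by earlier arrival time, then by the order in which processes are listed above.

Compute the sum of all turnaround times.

Gantt: | D 0-14 | C 14-19 | G 19-31 | H 31-39 | E 39-47 | B 47-60 | A 60-72 | F 72-81 |
Completion: A=72  B=60  C=19  D=14  E=47  F=81  G=31  H=39
Turnaround = completion − arrival: A=72, B=60, C=19, D=14, E=47, F=81, G=31, H=39
Total turnaround = 72 + 60 + 19 + 14 + 47 + 81 + 31 + 39 = 363

363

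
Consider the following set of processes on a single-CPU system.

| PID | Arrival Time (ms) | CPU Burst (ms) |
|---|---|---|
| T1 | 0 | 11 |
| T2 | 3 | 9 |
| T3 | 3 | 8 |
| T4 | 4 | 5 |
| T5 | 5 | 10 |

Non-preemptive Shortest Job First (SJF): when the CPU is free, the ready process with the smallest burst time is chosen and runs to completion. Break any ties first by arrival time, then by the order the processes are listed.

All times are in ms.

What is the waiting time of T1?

0

Timeline: | T1 0-11 | T4 11-16 | T3 16-24 | T2 24-33 | T5 33-43 |
Completion: T1=11  T2=33  T3=24  T4=16  T5=43
Turnaround (C−A): T1=11  T2=30  T3=21  T4=12  T5=38
Waiting(T1) = turnaround − burst = 11 − 11 = 0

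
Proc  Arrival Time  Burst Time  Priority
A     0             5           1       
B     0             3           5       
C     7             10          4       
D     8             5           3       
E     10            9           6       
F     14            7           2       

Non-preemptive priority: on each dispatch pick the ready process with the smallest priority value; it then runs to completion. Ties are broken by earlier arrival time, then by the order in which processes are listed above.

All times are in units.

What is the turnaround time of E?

29

Gantt: | A 0-5 | B 5-8 | D 8-13 | C 13-23 | F 23-30 | E 30-39 |
Completion: A=5  B=8  C=23  D=13  E=39  F=30
Turnaround(E) = completion − arrival = 39 − 10 = 29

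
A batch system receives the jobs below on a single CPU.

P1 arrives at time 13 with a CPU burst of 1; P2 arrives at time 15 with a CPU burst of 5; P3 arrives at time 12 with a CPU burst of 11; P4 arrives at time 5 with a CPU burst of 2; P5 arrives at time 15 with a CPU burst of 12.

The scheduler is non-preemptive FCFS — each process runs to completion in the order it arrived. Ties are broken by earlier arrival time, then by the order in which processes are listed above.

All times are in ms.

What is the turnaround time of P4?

Schedule: | idle 0-5 | P4 5-7 | idle 7-12 | P3 12-23 | P1 23-24 | P2 24-29 | P5 29-41 |
Completion: P1=24  P2=29  P3=23  P4=7  P5=41
Turnaround (C−A): P1=11  P2=14  P3=11  P4=2  P5=26
Turnaround(P4) = completion − arrival = 7 − 5 = 2

2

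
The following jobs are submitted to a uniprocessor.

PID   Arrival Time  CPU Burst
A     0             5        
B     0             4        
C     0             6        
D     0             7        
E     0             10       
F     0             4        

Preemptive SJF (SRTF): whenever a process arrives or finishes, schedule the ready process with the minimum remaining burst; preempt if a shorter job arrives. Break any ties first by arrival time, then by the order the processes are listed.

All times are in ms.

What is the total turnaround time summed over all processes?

106

Schedule: | B 0-4 | F 4-8 | A 8-13 | C 13-19 | D 19-26 | E 26-36 |
Completion: A=13  B=4  C=19  D=26  E=36  F=8
Turnaround (C−A): A=13  B=4  C=19  D=26  E=36  F=8
Turnaround = completion − arrival: A=13, B=4, C=19, D=26, E=36, F=8
Total turnaround = 13 + 4 + 19 + 26 + 36 + 8 = 106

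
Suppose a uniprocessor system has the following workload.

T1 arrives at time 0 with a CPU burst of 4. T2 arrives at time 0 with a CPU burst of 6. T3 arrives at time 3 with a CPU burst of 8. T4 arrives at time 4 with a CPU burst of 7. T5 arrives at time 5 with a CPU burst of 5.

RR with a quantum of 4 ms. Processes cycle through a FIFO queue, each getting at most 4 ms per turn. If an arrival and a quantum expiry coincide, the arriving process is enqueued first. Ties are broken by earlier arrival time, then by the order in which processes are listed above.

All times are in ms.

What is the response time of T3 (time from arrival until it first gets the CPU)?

Timeline: | T1 0-4 | T2 4-8 | T3 8-12 | T4 12-16 | T5 16-20 | T2 20-22 | T3 22-26 | T4 26-29 | T5 29-30 |
Completion: T1=4  T2=22  T3=26  T4=29  T5=30
Response(T3) = first start − arrival = 8 − 3 = 5

5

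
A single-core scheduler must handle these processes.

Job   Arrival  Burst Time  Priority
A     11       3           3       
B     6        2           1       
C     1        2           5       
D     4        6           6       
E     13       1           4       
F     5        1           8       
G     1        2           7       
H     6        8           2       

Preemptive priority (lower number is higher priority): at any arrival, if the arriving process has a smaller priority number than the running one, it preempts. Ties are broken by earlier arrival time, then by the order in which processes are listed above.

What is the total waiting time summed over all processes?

69

Schedule: | idle 0-1 | C 1-3 | G 3-4 | D 4-6 | B 6-8 | H 8-16 | A 16-19 | E 19-20 | D 20-24 | G 24-25 | F 25-26 |
Completion: A=19  B=8  C=3  D=24  E=20  F=26  G=25  H=16
Waiting = turnaround − burst: A=5, B=0, C=0, D=14, E=6, F=20, G=22, H=2
Total waiting = 5 + 0 + 0 + 14 + 6 + 20 + 22 + 2 = 69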